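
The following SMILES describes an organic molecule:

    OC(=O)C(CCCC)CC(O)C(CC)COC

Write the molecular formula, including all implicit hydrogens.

C13H26O4

Walk through each heavy atom and fill implicit hydrogens from standard valence (C 4, N 3, O 2, S 2, halogen 1):
  atom 1: O, bond orders sum to 1 (valence 2) → 1 H
  atom 2: C, bond orders sum to 4 (valence 4) → 0 H
  atom 3: O, bond orders sum to 2 (valence 2) → 0 H
  atom 4: C, bond orders sum to 3 (valence 4) → 1 H
  atom 5: C, bond orders sum to 2 (valence 4) → 2 H
  atom 6: C, bond orders sum to 2 (valence 4) → 2 H
  atom 7: C, bond orders sum to 2 (valence 4) → 2 H
  atom 8: C, bond orders sum to 1 (valence 4) → 3 H
  atom 9: C, bond orders sum to 2 (valence 4) → 2 H
  atom 10: C, bond orders sum to 3 (valence 4) → 1 H
  atom 11: O, bond orders sum to 1 (valence 2) → 1 H
  atom 12: C, bond orders sum to 3 (valence 4) → 1 H
  atom 13: C, bond orders sum to 2 (valence 4) → 2 H
  atom 14: C, bond orders sum to 1 (valence 4) → 3 H
  atom 15: C, bond orders sum to 2 (valence 4) → 2 H
  atom 16: O, bond orders sum to 2 (valence 2) → 0 H
  atom 17: C, bond orders sum to 1 (valence 4) → 3 H
Totals → C:13, H:26, O:4.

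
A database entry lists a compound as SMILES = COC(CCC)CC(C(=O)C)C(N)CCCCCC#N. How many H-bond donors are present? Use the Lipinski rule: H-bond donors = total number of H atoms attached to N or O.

Donors: find every N or O and count the H atoms it carries.
  atom 2 (O): bond orders sum to 2 → 0 H
  atom 10 (O): bond orders sum to 2 → 0 H
  atom 13 (N): bond orders sum to 1 → 2 H
  atom 20 (N): bond orders sum to 3 → 0 H
Lipinski HBD = 2.

2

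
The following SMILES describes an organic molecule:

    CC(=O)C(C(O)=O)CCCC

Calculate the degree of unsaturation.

Degree of unsaturation = (number of rings) + (number of π bonds).
Ring closures in the SMILES: 0.
π bonds: 2 double bonds (each 1 DoU) → 2 DoU from unsaturation.
Total DoU = 0 + 2 = 2.

2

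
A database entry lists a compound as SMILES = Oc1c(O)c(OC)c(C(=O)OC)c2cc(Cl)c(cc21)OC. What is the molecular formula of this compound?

C14H13ClO6

Walk through each heavy atom and fill implicit hydrogens from standard valence (C 4, N 3, O 2, S 2, halogen 1); for lowercase aromatic atoms, an aromatic c carries 1 H when it has two neighbours and 0 H with three, and aromatic n carries 0 H:
  atom 1: O, bond orders sum to 1 (valence 2) → 1 H
  atom 2: aromatic c, 3 neighbours → 0 H
  atom 3: aromatic c, 3 neighbours → 0 H
  atom 4: O, bond orders sum to 1 (valence 2) → 1 H
  atom 5: aromatic c, 3 neighbours → 0 H
  atom 6: O, bond orders sum to 2 (valence 2) → 0 H
  atom 7: C, bond orders sum to 1 (valence 4) → 3 H
  atom 8: aromatic c, 3 neighbours → 0 H
  atom 9: C, bond orders sum to 4 (valence 4) → 0 H
  atom 10: O, bond orders sum to 2 (valence 2) → 0 H
  atom 11: O, bond orders sum to 2 (valence 2) → 0 H
  atom 12: C, bond orders sum to 1 (valence 4) → 3 H
  atom 13: aromatic c, 3 neighbours → 0 H
  atom 14: aromatic c, 2 neighbours → 1 H
  atom 15: aromatic c, 3 neighbours → 0 H
  atom 16: Cl (halogen, monovalent) → 0 H
  atom 17: aromatic c, 3 neighbours → 0 H
  atom 18: aromatic c, 2 neighbours → 1 H
  atom 19: aromatic c, 3 neighbours → 0 H
  atom 20: O, bond orders sum to 2 (valence 2) → 0 H
  atom 21: C, bond orders sum to 1 (valence 4) → 3 H
Totals → C:14, H:13, Cl:1, O:6.
In Hill order: C14H13ClO6.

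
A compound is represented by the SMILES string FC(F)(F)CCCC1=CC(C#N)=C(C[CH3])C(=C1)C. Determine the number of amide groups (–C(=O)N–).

0

Scan the SMILES for the amide motif — none present.
Groups that are present: 1 nitrile.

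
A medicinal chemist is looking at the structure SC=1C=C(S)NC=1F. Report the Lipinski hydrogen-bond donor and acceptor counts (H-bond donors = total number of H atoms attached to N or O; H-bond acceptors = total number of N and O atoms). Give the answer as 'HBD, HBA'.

1, 1

Donors: find every N or O and count the H atoms it carries.
  atom 6 (N): bond orders sum to 2 → 1 H
Lipinski HBD = 1.
Acceptors: N atoms = 1, O atoms = 0 → HBA = 1.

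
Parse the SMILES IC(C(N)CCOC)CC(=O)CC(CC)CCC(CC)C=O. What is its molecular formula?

Walk through each heavy atom and fill implicit hydrogens from standard valence (C 4, N 3, O 2, S 2, halogen 1):
  atom 1: I (halogen, monovalent) → 0 H
  atom 2: C, bond orders sum to 3 (valence 4) → 1 H
  atom 3: C, bond orders sum to 3 (valence 4) → 1 H
  atom 4: N, bond orders sum to 1 (valence 3) → 2 H
  atom 5: C, bond orders sum to 2 (valence 4) → 2 H
  atom 6: C, bond orders sum to 2 (valence 4) → 2 H
  atom 7: O, bond orders sum to 2 (valence 2) → 0 H
  atom 8: C, bond orders sum to 1 (valence 4) → 3 H
  atom 9: C, bond orders sum to 2 (valence 4) → 2 H
  atom 10: C, bond orders sum to 4 (valence 4) → 0 H
  atom 11: O, bond orders sum to 2 (valence 2) → 0 H
  atom 12: C, bond orders sum to 2 (valence 4) → 2 H
  atom 13: C, bond orders sum to 3 (valence 4) → 1 H
  atom 14: C, bond orders sum to 2 (valence 4) → 2 H
  atom 15: C, bond orders sum to 1 (valence 4) → 3 H
  atom 16: C, bond orders sum to 2 (valence 4) → 2 H
  atom 17: C, bond orders sum to 2 (valence 4) → 2 H
  atom 18: C, bond orders sum to 3 (valence 4) → 1 H
  atom 19: C, bond orders sum to 2 (valence 4) → 2 H
  atom 20: C, bond orders sum to 1 (valence 4) → 3 H
  atom 21: C, bond orders sum to 3 (valence 4) → 1 H
  atom 22: O, bond orders sum to 2 (valence 2) → 0 H
Totals → C:17, H:32, I:1, N:1, O:3.
In Hill order: C17H32INO3.

C17H32INO3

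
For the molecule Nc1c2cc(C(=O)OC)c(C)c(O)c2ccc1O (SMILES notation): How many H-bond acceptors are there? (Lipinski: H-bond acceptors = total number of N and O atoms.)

N atoms: 1; O atoms: 4.
Lipinski HBA = 1 + 4 = 5.

5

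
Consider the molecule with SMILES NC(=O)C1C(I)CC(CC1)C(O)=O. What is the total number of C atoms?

Count every carbon token in the SMILES (each C, including those in ring-closure positions and inside branches).
Carbon count: 8.

8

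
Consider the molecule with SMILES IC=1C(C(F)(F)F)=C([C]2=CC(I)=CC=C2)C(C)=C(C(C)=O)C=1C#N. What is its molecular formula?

C17H10F3I2NO

Walk through each heavy atom and fill implicit hydrogens from standard valence (C 4, N 3, O 2, S 2, halogen 1):
  atom 1: I (halogen, monovalent) → 0 H
  atom 2: C, bond orders sum to 4 (valence 4) → 0 H
  atom 3: C, bond orders sum to 4 (valence 4) → 0 H
  atom 4: C, bond orders sum to 4 (valence 4) → 0 H
  atom 5: F (halogen, monovalent) → 0 H
  atom 6: F (halogen, monovalent) → 0 H
  atom 7: F (halogen, monovalent) → 0 H
  atom 8: C, bond orders sum to 4 (valence 4) → 0 H
  atom 9: C with explicit H count 0
  atom 10: C, bond orders sum to 3 (valence 4) → 1 H
  atom 11: C, bond orders sum to 4 (valence 4) → 0 H
  atom 12: I (halogen, monovalent) → 0 H
  atom 13: C, bond orders sum to 3 (valence 4) → 1 H
  atom 14: C, bond orders sum to 3 (valence 4) → 1 H
  atom 15: C, bond orders sum to 3 (valence 4) → 1 H
  atom 16: C, bond orders sum to 4 (valence 4) → 0 H
  atom 17: C, bond orders sum to 1 (valence 4) → 3 H
  atom 18: C, bond orders sum to 4 (valence 4) → 0 H
  atom 19: C, bond orders sum to 4 (valence 4) → 0 H
  atom 20: C, bond orders sum to 1 (valence 4) → 3 H
  atom 21: O, bond orders sum to 2 (valence 2) → 0 H
  atom 22: C, bond orders sum to 4 (valence 4) → 0 H
  atom 23: C, bond orders sum to 4 (valence 4) → 0 H
  atom 24: N, bond orders sum to 3 (valence 3) → 0 H
Totals → C:17, H:10, F:3, I:2, N:1, O:1.
In Hill order: C17H10F3I2NO.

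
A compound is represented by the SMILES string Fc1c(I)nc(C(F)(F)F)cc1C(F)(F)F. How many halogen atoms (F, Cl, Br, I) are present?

8

Halogen atoms appear at heavy-atom positions 1, 4, 8, 9, 10, 14, 15, 16 (7×F, 1×I).
Halogen count: 8.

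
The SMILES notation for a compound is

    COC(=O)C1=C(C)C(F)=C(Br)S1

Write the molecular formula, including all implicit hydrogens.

Walk through each heavy atom and fill implicit hydrogens from standard valence (C 4, N 3, O 2, S 2, halogen 1):
  atom 1: C, bond orders sum to 1 (valence 4) → 3 H
  atom 2: O, bond orders sum to 2 (valence 2) → 0 H
  atom 3: C, bond orders sum to 4 (valence 4) → 0 H
  atom 4: O, bond orders sum to 2 (valence 2) → 0 H
  atom 5: C, bond orders sum to 4 (valence 4) → 0 H
  atom 6: C, bond orders sum to 4 (valence 4) → 0 H
  atom 7: C, bond orders sum to 1 (valence 4) → 3 H
  atom 8: C, bond orders sum to 4 (valence 4) → 0 H
  atom 9: F (halogen, monovalent) → 0 H
  atom 10: C, bond orders sum to 4 (valence 4) → 0 H
  atom 11: Br (halogen, monovalent) → 0 H
  atom 12: S, bond orders sum to 2 (valence 2) → 0 H
Totals → C:7, H:6, Br:1, F:1, O:2, S:1.

C7H6BrFO2S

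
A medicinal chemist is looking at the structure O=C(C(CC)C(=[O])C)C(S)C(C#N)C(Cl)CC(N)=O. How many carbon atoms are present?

Count every carbon token in the SMILES (each C, including those in ring-closure positions and inside branches).
Carbon count: 12.

12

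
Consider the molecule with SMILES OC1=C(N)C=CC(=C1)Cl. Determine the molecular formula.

C6H6ClNO

Walk through each heavy atom and fill implicit hydrogens from standard valence (C 4, N 3, O 2, S 2, halogen 1):
  atom 1: O, bond orders sum to 1 (valence 2) → 1 H
  atom 2: C, bond orders sum to 4 (valence 4) → 0 H
  atom 3: C, bond orders sum to 4 (valence 4) → 0 H
  atom 4: N, bond orders sum to 1 (valence 3) → 2 H
  atom 5: C, bond orders sum to 3 (valence 4) → 1 H
  atom 6: C, bond orders sum to 3 (valence 4) → 1 H
  atom 7: C, bond orders sum to 4 (valence 4) → 0 H
  atom 8: C, bond orders sum to 3 (valence 4) → 1 H
  atom 9: Cl (halogen, monovalent) → 0 H
Totals → C:6, H:6, Cl:1, N:1, O:1.
In Hill order: C6H6ClNO.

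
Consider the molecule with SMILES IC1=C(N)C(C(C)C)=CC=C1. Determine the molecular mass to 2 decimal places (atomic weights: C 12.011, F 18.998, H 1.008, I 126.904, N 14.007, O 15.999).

First, the molecular formula is C9H12IN (counting implicit H from valence).
  C: 9 × 12.011 = 108.099
  H: 12 × 1.008 = 12.096
  I: 1 × 126.904 = 126.904
  N: 1 × 14.007 = 14.007
Sum: 9×12.011 + 12×1.008 + 1×126.904 + 1×14.007 = 261.106 → 261.11 g/mol.

261.11 g/mol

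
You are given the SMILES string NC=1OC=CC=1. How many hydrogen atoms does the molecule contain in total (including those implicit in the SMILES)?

5

Walk through each heavy atom and fill implicit hydrogens from standard valence (C 4, N 3, O 2, S 2, halogen 1):
  atom 1: N, bond orders sum to 1 (valence 3) → 2 H
  atom 2: C, bond orders sum to 4 (valence 4) → 0 H
  atom 3: O, bond orders sum to 2 (valence 2) → 0 H
  atom 4: C, bond orders sum to 3 (valence 4) → 1 H
  atom 5: C, bond orders sum to 3 (valence 4) → 1 H
  atom 6: C, bond orders sum to 3 (valence 4) → 1 H
Total hydrogens: 5.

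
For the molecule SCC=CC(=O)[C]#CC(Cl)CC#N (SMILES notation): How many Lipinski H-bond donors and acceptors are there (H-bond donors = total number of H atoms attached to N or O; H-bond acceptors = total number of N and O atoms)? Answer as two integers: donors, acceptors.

Donors: find every N or O and count the H atoms it carries.
  atom 6 (O): bond orders sum to 2 → 0 H
  atom 13 (N): bond orders sum to 3 → 0 H
Lipinski HBD = 0.
Acceptors: N atoms = 1, O atoms = 1 → HBA = 2.

0, 2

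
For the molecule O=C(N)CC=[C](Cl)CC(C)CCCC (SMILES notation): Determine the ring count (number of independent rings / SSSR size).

0

In SMILES, each pair of matching ring-closure digits denotes one ring-closing bond; the number of such bonds equals the number of independent rings.
Ring-closure bonds here: 0.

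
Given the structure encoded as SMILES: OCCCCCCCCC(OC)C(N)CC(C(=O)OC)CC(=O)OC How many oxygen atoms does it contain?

Scan the SMILES for O atoms (remember two-letter symbols like Cl and Br are single atoms).
Oxygen count: 6.

6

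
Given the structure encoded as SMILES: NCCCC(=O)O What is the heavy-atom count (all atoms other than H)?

Every atom symbol written in the SMILES (organic subset) is one heavy atom; implicit H are not written.
Heavy atoms by element → C:4, N:1, O:2.
Total: 7.

7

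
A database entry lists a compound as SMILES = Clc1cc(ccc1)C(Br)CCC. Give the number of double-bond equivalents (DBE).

Molecular formula: C10H12BrCl.
DoU = (2C + 2 + N − H − X) / 2, where X is the halogen count and O/S are ignored.
    = (2·10 + 2 + 0 − 12 − 2) / 2 = 8 / 2 = 4.

4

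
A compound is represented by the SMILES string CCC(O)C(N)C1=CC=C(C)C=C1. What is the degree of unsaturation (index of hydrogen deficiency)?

4

Degree of unsaturation = (number of rings) + (number of π bonds).
Ring closures in the SMILES: 1.
π bonds: 3 double bonds (each 1 DoU) → 3 DoU from unsaturation.
Total DoU = 1 + 3 = 4.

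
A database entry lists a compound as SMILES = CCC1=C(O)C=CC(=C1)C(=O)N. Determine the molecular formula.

C9H11NO2

Walk through each heavy atom and fill implicit hydrogens from standard valence (C 4, N 3, O 2, S 2, halogen 1):
  atom 1: C, bond orders sum to 1 (valence 4) → 3 H
  atom 2: C, bond orders sum to 2 (valence 4) → 2 H
  atom 3: C, bond orders sum to 4 (valence 4) → 0 H
  atom 4: C, bond orders sum to 4 (valence 4) → 0 H
  atom 5: O, bond orders sum to 1 (valence 2) → 1 H
  atom 6: C, bond orders sum to 3 (valence 4) → 1 H
  atom 7: C, bond orders sum to 3 (valence 4) → 1 H
  atom 8: C, bond orders sum to 4 (valence 4) → 0 H
  atom 9: C, bond orders sum to 3 (valence 4) → 1 H
  atom 10: C, bond orders sum to 4 (valence 4) → 0 H
  atom 11: O, bond orders sum to 2 (valence 2) → 0 H
  atom 12: N, bond orders sum to 1 (valence 3) → 2 H
Totals → C:9, H:11, N:1, O:2.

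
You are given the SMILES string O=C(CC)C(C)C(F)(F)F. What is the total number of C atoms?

6

Count every carbon token in the SMILES (each C, including those in ring-closure positions and inside branches).
Carbon count: 6.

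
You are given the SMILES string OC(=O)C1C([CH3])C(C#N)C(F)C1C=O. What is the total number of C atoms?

Count every carbon token in the SMILES (each C, including those in ring-closure positions and inside branches).
Carbon count: 9.

9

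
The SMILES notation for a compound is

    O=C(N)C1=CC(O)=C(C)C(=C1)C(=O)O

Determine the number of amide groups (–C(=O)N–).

The amide motif appears at heavy-atom position 2 in the SMILES.
Other groups present: 1 carboxylic acid, 1 hydroxyl.
Amide count: 1.

1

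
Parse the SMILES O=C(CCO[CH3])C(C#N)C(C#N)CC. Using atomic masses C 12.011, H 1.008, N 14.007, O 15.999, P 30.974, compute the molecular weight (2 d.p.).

First, the molecular formula is C10H14N2O2 (counting implicit H from valence).
  C: 10 × 12.011 = 120.110
  H: 14 × 1.008 = 14.112
  N: 2 × 14.007 = 28.014
  O: 2 × 15.999 = 31.998
Sum: 10×12.011 + 14×1.008 + 2×14.007 + 2×15.999 = 194.234 → 194.23 g/mol.

194.23 g/mol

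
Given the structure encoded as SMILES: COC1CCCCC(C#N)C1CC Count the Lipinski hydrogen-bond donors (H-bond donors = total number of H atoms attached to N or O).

Donors: find every N or O and count the H atoms it carries.
  atom 2 (O): bond orders sum to 2 → 0 H
  atom 10 (N): bond orders sum to 3 → 0 H
Lipinski HBD = 0.

0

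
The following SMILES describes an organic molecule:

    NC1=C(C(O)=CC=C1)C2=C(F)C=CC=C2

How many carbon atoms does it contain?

Count every carbon token in the SMILES (each C, including those in ring-closure positions and inside branches).
Carbon count: 12.

12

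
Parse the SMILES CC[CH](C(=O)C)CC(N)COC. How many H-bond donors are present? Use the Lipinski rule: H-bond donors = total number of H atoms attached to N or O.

2

Donors: find every N or O and count the H atoms it carries.
  atom 5 (O): bond orders sum to 2 → 0 H
  atom 9 (N): bond orders sum to 1 → 2 H
  atom 11 (O): bond orders sum to 2 → 0 H
Lipinski HBD = 2.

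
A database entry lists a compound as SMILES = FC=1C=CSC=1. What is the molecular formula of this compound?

Walk through each heavy atom and fill implicit hydrogens from standard valence (C 4, N 3, O 2, S 2, halogen 1):
  atom 1: F (halogen, monovalent) → 0 H
  atom 2: C, bond orders sum to 4 (valence 4) → 0 H
  atom 3: C, bond orders sum to 3 (valence 4) → 1 H
  atom 4: C, bond orders sum to 3 (valence 4) → 1 H
  atom 5: S, bond orders sum to 2 (valence 2) → 0 H
  atom 6: C, bond orders sum to 3 (valence 4) → 1 H
Totals → C:4, H:3, F:1, S:1.
In Hill order: C4H3FS.

C4H3FS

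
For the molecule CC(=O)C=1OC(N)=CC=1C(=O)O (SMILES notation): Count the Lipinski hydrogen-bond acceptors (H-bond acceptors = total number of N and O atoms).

N atoms: 1; O atoms: 4.
Lipinski HBA = 1 + 4 = 5.

5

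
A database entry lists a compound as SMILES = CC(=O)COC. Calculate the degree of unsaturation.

1

Degree of unsaturation = (number of rings) + (number of π bonds).
Ring closures in the SMILES: 0.
π bonds: 1 double bond (each 1 DoU) → 1 DoU from unsaturation.
Total DoU = 0 + 1 = 1.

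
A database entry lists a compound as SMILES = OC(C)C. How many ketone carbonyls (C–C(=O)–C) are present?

Scan the SMILES for the ketone motif — none present.
Groups that are present: 1 hydroxyl.

0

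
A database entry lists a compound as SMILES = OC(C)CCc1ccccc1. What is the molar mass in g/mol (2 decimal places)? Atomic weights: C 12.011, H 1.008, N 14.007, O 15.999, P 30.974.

150.22 g/mol

First, the molecular formula is C10H14O (counting implicit H from valence).
  C: 10 × 12.011 = 120.110
  H: 14 × 1.008 = 14.112
  O: 1 × 15.999 = 15.999
Sum: 10×12.011 + 14×1.008 + 1×15.999 = 150.221 → 150.22 g/mol.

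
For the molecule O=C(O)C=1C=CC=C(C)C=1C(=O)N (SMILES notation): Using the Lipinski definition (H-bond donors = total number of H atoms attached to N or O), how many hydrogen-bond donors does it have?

Donors: find every N or O and count the H atoms it carries.
  atom 1 (O): bond orders sum to 2 → 0 H
  atom 3 (O): bond orders sum to 1 → 1 H
  atom 12 (O): bond orders sum to 2 → 0 H
  atom 13 (N): bond orders sum to 1 → 2 H
Lipinski HBD = 3.

3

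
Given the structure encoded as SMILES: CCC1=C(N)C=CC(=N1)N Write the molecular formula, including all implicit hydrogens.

C7H11N3

Walk through each heavy atom and fill implicit hydrogens from standard valence (C 4, N 3, O 2, S 2, halogen 1):
  atom 1: C, bond orders sum to 1 (valence 4) → 3 H
  atom 2: C, bond orders sum to 2 (valence 4) → 2 H
  atom 3: C, bond orders sum to 4 (valence 4) → 0 H
  atom 4: C, bond orders sum to 4 (valence 4) → 0 H
  atom 5: N, bond orders sum to 1 (valence 3) → 2 H
  atom 6: C, bond orders sum to 3 (valence 4) → 1 H
  atom 7: C, bond orders sum to 3 (valence 4) → 1 H
  atom 8: C, bond orders sum to 4 (valence 4) → 0 H
  atom 9: N, bond orders sum to 3 (valence 3) → 0 H
  atom 10: N, bond orders sum to 1 (valence 3) → 2 H
Totals → C:7, H:11, N:3.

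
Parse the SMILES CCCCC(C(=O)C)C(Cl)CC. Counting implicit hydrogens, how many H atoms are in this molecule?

19

Walk through each heavy atom and fill implicit hydrogens from standard valence (C 4, N 3, O 2, S 2, halogen 1):
  atom 1: C, bond orders sum to 1 (valence 4) → 3 H
  atom 2: C, bond orders sum to 2 (valence 4) → 2 H
  atom 3: C, bond orders sum to 2 (valence 4) → 2 H
  atom 4: C, bond orders sum to 2 (valence 4) → 2 H
  atom 5: C, bond orders sum to 3 (valence 4) → 1 H
  atom 6: C, bond orders sum to 4 (valence 4) → 0 H
  atom 7: O, bond orders sum to 2 (valence 2) → 0 H
  atom 8: C, bond orders sum to 1 (valence 4) → 3 H
  atom 9: C, bond orders sum to 3 (valence 4) → 1 H
  atom 10: Cl (halogen, monovalent) → 0 H
  atom 11: C, bond orders sum to 2 (valence 4) → 2 H
  atom 12: C, bond orders sum to 1 (valence 4) → 3 H
Total hydrogens: 19.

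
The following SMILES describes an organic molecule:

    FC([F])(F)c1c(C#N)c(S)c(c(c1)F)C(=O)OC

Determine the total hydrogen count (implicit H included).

5

Walk through each heavy atom and fill implicit hydrogens from standard valence (C 4, N 3, O 2, S 2, halogen 1); for lowercase aromatic atoms, an aromatic c carries 1 H when it has two neighbours and 0 H with three, and aromatic n carries 0 H:
  atom 1: F (halogen, monovalent) → 0 H
  atom 2: C, bond orders sum to 4 (valence 4) → 0 H
  atom 3: F with explicit H count 0
  atom 4: F (halogen, monovalent) → 0 H
  atom 5: aromatic c, 3 neighbours → 0 H
  atom 6: aromatic c, 3 neighbours → 0 H
  atom 7: C, bond orders sum to 4 (valence 4) → 0 H
  atom 8: N, bond orders sum to 3 (valence 3) → 0 H
  atom 9: aromatic c, 3 neighbours → 0 H
  atom 10: S, bond orders sum to 1 (valence 2) → 1 H
  atom 11: aromatic c, 3 neighbours → 0 H
  atom 12: aromatic c, 3 neighbours → 0 H
  atom 13: aromatic c, 2 neighbours → 1 H
  atom 14: F (halogen, monovalent) → 0 H
  atom 15: C, bond orders sum to 4 (valence 4) → 0 H
  atom 16: O, bond orders sum to 2 (valence 2) → 0 H
  atom 17: O, bond orders sum to 2 (valence 2) → 0 H
  atom 18: C, bond orders sum to 1 (valence 4) → 3 H
Total hydrogens: 5.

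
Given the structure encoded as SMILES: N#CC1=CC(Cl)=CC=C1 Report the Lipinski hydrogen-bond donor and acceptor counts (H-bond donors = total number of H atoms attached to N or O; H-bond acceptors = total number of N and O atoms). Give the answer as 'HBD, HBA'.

0, 1

Donors: find every N or O and count the H atoms it carries.
  atom 1 (N): bond orders sum to 3 → 0 H
Lipinski HBD = 0.
Acceptors: N atoms = 1, O atoms = 0 → HBA = 1.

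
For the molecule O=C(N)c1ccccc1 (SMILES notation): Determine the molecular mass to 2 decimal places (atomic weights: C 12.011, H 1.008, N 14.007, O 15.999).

First, the molecular formula is C7H7NO (counting implicit H from valence).
  C: 7 × 12.011 = 84.077
  H: 7 × 1.008 = 7.056
  N: 1 × 14.007 = 14.007
  O: 1 × 15.999 = 15.999
Sum: 7×12.011 + 7×1.008 + 1×14.007 + 1×15.999 = 121.139 → 121.14 g/mol.

121.14 g/mol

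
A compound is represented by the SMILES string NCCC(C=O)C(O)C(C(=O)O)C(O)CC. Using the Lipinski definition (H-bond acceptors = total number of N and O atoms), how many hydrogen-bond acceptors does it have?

N atoms: 1; O atoms: 5.
Lipinski HBA = 1 + 5 = 6.

6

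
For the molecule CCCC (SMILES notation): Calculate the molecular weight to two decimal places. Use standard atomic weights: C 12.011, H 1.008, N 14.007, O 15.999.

First, the molecular formula is C4H10 (counting implicit H from valence).
  C: 4 × 12.011 = 48.044
  H: 10 × 1.008 = 10.080
Sum: 4×12.011 + 10×1.008 = 58.124 → 58.12 g/mol.

58.12 g/mol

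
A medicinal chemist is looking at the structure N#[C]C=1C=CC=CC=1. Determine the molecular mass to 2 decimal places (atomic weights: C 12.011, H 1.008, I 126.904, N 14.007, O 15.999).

103.12 g/mol

First, the molecular formula is C7H5N (counting implicit H from valence).
  C: 7 × 12.011 = 84.077
  H: 5 × 1.008 = 5.040
  N: 1 × 14.007 = 14.007
Sum: 7×12.011 + 5×1.008 + 1×14.007 = 103.124 → 103.12 g/mol.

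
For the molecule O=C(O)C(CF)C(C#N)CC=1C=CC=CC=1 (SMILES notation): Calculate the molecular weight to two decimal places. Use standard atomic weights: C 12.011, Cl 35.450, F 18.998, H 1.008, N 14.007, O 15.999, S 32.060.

221.23 g/mol

First, the molecular formula is C12H12FNO2 (counting implicit H from valence).
  C: 12 × 12.011 = 144.132
  F: 1 × 18.998 = 18.998
  H: 12 × 1.008 = 12.096
  N: 1 × 14.007 = 14.007
  O: 2 × 15.999 = 31.998
Sum: 12×12.011 + 1×18.998 + 12×1.008 + 1×14.007 + 2×15.999 = 221.231 → 221.23 g/mol.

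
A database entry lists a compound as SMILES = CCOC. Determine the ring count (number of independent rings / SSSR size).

0

In SMILES, each pair of matching ring-closure digits denotes one ring-closing bond; the number of such bonds equals the number of independent rings.
Ring-closure bonds here: 0.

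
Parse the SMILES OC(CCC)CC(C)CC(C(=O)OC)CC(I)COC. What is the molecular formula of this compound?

C15H29IO4

Walk through each heavy atom and fill implicit hydrogens from standard valence (C 4, N 3, O 2, S 2, halogen 1):
  atom 1: O, bond orders sum to 1 (valence 2) → 1 H
  atom 2: C, bond orders sum to 3 (valence 4) → 1 H
  atom 3: C, bond orders sum to 2 (valence 4) → 2 H
  atom 4: C, bond orders sum to 2 (valence 4) → 2 H
  atom 5: C, bond orders sum to 1 (valence 4) → 3 H
  atom 6: C, bond orders sum to 2 (valence 4) → 2 H
  atom 7: C, bond orders sum to 3 (valence 4) → 1 H
  atom 8: C, bond orders sum to 1 (valence 4) → 3 H
  atom 9: C, bond orders sum to 2 (valence 4) → 2 H
  atom 10: C, bond orders sum to 3 (valence 4) → 1 H
  atom 11: C, bond orders sum to 4 (valence 4) → 0 H
  atom 12: O, bond orders sum to 2 (valence 2) → 0 H
  atom 13: O, bond orders sum to 2 (valence 2) → 0 H
  atom 14: C, bond orders sum to 1 (valence 4) → 3 H
  atom 15: C, bond orders sum to 2 (valence 4) → 2 H
  atom 16: C, bond orders sum to 3 (valence 4) → 1 H
  atom 17: I (halogen, monovalent) → 0 H
  atom 18: C, bond orders sum to 2 (valence 4) → 2 H
  atom 19: O, bond orders sum to 2 (valence 2) → 0 H
  atom 20: C, bond orders sum to 1 (valence 4) → 3 H
Totals → C:15, H:29, I:1, O:4.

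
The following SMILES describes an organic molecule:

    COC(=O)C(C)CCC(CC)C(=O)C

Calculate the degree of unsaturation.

Degree of unsaturation = (number of rings) + (number of π bonds).
Ring closures in the SMILES: 0.
π bonds: 2 double bonds (each 1 DoU) → 2 DoU from unsaturation.
Total DoU = 0 + 2 = 2.

2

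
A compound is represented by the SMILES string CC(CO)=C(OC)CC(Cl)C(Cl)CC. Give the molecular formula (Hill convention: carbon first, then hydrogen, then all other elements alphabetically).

C10H18Cl2O2

Walk through each heavy atom and fill implicit hydrogens from standard valence (C 4, N 3, O 2, S 2, halogen 1):
  atom 1: C, bond orders sum to 1 (valence 4) → 3 H
  atom 2: C, bond orders sum to 4 (valence 4) → 0 H
  atom 3: C, bond orders sum to 2 (valence 4) → 2 H
  atom 4: O, bond orders sum to 1 (valence 2) → 1 H
  atom 5: C, bond orders sum to 4 (valence 4) → 0 H
  atom 6: O, bond orders sum to 2 (valence 2) → 0 H
  atom 7: C, bond orders sum to 1 (valence 4) → 3 H
  atom 8: C, bond orders sum to 2 (valence 4) → 2 H
  atom 9: C, bond orders sum to 3 (valence 4) → 1 H
  atom 10: Cl (halogen, monovalent) → 0 H
  atom 11: C, bond orders sum to 3 (valence 4) → 1 H
  atom 12: Cl (halogen, monovalent) → 0 H
  atom 13: C, bond orders sum to 2 (valence 4) → 2 H
  atom 14: C, bond orders sum to 1 (valence 4) → 3 H
Totals → C:10, H:18, Cl:2, O:2.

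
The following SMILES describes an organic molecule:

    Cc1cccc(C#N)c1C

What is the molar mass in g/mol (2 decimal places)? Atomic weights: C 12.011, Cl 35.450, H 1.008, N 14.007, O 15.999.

First, the molecular formula is C9H9N (counting implicit H from valence).
  C: 9 × 12.011 = 108.099
  H: 9 × 1.008 = 9.072
  N: 1 × 14.007 = 14.007
Sum: 9×12.011 + 9×1.008 + 1×14.007 = 131.178 → 131.18 g/mol.

131.18 g/mol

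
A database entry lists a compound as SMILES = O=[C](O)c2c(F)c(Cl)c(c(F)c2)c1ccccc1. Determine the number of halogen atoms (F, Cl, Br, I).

3

Halogen atoms appear at heavy-atom positions 6, 8, 11 (1×Cl, 2×F).
Other groups present: 1 carboxylic acid.
Halogen count: 3.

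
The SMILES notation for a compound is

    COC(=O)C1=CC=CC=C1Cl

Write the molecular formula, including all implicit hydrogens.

C8H7ClO2

Walk through each heavy atom and fill implicit hydrogens from standard valence (C 4, N 3, O 2, S 2, halogen 1):
  atom 1: C, bond orders sum to 1 (valence 4) → 3 H
  atom 2: O, bond orders sum to 2 (valence 2) → 0 H
  atom 3: C, bond orders sum to 4 (valence 4) → 0 H
  atom 4: O, bond orders sum to 2 (valence 2) → 0 H
  atom 5: C, bond orders sum to 4 (valence 4) → 0 H
  atom 6: C, bond orders sum to 3 (valence 4) → 1 H
  atom 7: C, bond orders sum to 3 (valence 4) → 1 H
  atom 8: C, bond orders sum to 3 (valence 4) → 1 H
  atom 9: C, bond orders sum to 3 (valence 4) → 1 H
  atom 10: C, bond orders sum to 4 (valence 4) → 0 H
  atom 11: Cl (halogen, monovalent) → 0 H
Totals → C:8, H:7, Cl:1, O:2.
In Hill order: C8H7ClO2.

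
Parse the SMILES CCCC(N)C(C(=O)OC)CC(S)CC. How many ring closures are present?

In SMILES, each pair of matching ring-closure digits denotes one ring-closing bond; the number of such bonds equals the number of independent rings.
Ring-closure bonds here: 0.

0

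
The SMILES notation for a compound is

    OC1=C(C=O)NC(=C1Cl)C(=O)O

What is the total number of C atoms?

6

Count every carbon token in the SMILES (each C, including those in ring-closure positions and inside branches).
Carbon count: 6.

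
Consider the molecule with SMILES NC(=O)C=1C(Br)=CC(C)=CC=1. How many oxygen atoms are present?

Scan the SMILES for O atoms (remember two-letter symbols like Cl and Br are single atoms).
Oxygen count: 1.

1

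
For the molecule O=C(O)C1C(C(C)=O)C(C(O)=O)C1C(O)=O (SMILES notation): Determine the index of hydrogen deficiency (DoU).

5

Degree of unsaturation = (number of rings) + (number of π bonds).
Ring closures in the SMILES: 1.
π bonds: 4 double bonds (each 1 DoU) → 4 DoU from unsaturation.
Total DoU = 1 + 4 = 5.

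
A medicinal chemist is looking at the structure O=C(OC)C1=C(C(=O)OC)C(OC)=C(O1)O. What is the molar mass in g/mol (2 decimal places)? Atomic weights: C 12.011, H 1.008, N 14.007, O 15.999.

First, the molecular formula is C9H10O7 (counting implicit H from valence).
  C: 9 × 12.011 = 108.099
  H: 10 × 1.008 = 10.080
  O: 7 × 15.999 = 111.993
Sum: 9×12.011 + 10×1.008 + 7×15.999 = 230.172 → 230.17 g/mol.

230.17 g/mol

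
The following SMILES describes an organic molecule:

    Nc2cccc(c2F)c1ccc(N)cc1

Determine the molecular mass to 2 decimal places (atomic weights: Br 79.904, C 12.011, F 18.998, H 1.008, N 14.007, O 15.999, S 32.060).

202.23 g/mol

First, the molecular formula is C12H11FN2 (counting implicit H from valence).
  C: 12 × 12.011 = 144.132
  F: 1 × 18.998 = 18.998
  H: 11 × 1.008 = 11.088
  N: 2 × 14.007 = 28.014
Sum: 12×12.011 + 1×18.998 + 11×1.008 + 2×14.007 = 202.232 → 202.23 g/mol.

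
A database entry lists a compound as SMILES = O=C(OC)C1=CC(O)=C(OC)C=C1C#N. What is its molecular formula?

C10H9NO4

Walk through each heavy atom and fill implicit hydrogens from standard valence (C 4, N 3, O 2, S 2, halogen 1):
  atom 1: O, bond orders sum to 2 (valence 2) → 0 H
  atom 2: C, bond orders sum to 4 (valence 4) → 0 H
  atom 3: O, bond orders sum to 2 (valence 2) → 0 H
  atom 4: C, bond orders sum to 1 (valence 4) → 3 H
  atom 5: C, bond orders sum to 4 (valence 4) → 0 H
  atom 6: C, bond orders sum to 3 (valence 4) → 1 H
  atom 7: C, bond orders sum to 4 (valence 4) → 0 H
  atom 8: O, bond orders sum to 1 (valence 2) → 1 H
  atom 9: C, bond orders sum to 4 (valence 4) → 0 H
  atom 10: O, bond orders sum to 2 (valence 2) → 0 H
  atom 11: C, bond orders sum to 1 (valence 4) → 3 H
  atom 12: C, bond orders sum to 3 (valence 4) → 1 H
  atom 13: C, bond orders sum to 4 (valence 4) → 0 H
  atom 14: C, bond orders sum to 4 (valence 4) → 0 H
  atom 15: N, bond orders sum to 3 (valence 3) → 0 H
Totals → C:10, H:9, N:1, O:4.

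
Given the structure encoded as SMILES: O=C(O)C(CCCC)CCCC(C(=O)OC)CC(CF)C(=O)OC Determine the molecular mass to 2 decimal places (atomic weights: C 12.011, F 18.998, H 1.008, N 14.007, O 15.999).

First, the molecular formula is C17H29FO6 (counting implicit H from valence).
  C: 17 × 12.011 = 204.187
  F: 1 × 18.998 = 18.998
  H: 29 × 1.008 = 29.232
  O: 6 × 15.999 = 95.994
Sum: 17×12.011 + 1×18.998 + 29×1.008 + 6×15.999 = 348.411 → 348.41 g/mol.

348.41 g/mol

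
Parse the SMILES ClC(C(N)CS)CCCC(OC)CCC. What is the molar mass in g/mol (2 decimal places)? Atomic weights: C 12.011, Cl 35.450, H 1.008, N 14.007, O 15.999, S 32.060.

253.83 g/mol

First, the molecular formula is C11H24ClNOS (counting implicit H from valence).
  C: 11 × 12.011 = 132.121
  Cl: 1 × 35.450 = 35.450
  H: 24 × 1.008 = 24.192
  N: 1 × 14.007 = 14.007
  O: 1 × 15.999 = 15.999
  S: 1 × 32.060 = 32.060
Sum: 11×12.011 + 1×35.450 + 24×1.008 + 1×14.007 + 1×15.999 + 1×32.060 = 253.829 → 253.83 g/mol.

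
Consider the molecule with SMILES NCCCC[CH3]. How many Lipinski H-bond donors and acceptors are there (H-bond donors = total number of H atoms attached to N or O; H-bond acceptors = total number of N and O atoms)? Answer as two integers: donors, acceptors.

Donors: find every N or O and count the H atoms it carries.
  atom 1 (N): bond orders sum to 1 → 2 H
Lipinski HBD = 2.
Acceptors: N atoms = 1, O atoms = 0 → HBA = 1.

2, 1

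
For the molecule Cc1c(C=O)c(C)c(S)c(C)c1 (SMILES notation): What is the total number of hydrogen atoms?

12

Walk through each heavy atom and fill implicit hydrogens from standard valence (C 4, N 3, O 2, S 2, halogen 1); for lowercase aromatic atoms, an aromatic c carries 1 H when it has two neighbours and 0 H with three, and aromatic n carries 0 H:
  atom 1: C, bond orders sum to 1 (valence 4) → 3 H
  atom 2: aromatic c, 3 neighbours → 0 H
  atom 3: aromatic c, 3 neighbours → 0 H
  atom 4: C, bond orders sum to 3 (valence 4) → 1 H
  atom 5: O, bond orders sum to 2 (valence 2) → 0 H
  atom 6: aromatic c, 3 neighbours → 0 H
  atom 7: C, bond orders sum to 1 (valence 4) → 3 H
  atom 8: aromatic c, 3 neighbours → 0 H
  atom 9: S, bond orders sum to 1 (valence 2) → 1 H
  atom 10: aromatic c, 3 neighbours → 0 H
  atom 11: C, bond orders sum to 1 (valence 4) → 3 H
  atom 12: aromatic c, 2 neighbours → 1 H
Total hydrogens: 12.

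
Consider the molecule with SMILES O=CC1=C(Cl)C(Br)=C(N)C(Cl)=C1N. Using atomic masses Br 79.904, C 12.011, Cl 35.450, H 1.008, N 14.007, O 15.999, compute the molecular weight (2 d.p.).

283.93 g/mol

First, the molecular formula is C7H5BrCl2N2O (counting implicit H from valence).
  Br: 1 × 79.904 = 79.904
  C: 7 × 12.011 = 84.077
  Cl: 2 × 35.450 = 70.900
  H: 5 × 1.008 = 5.040
  N: 2 × 14.007 = 28.014
  O: 1 × 15.999 = 15.999
Sum: 1×79.904 + 7×12.011 + 2×35.450 + 5×1.008 + 2×14.007 + 1×15.999 = 283.934 → 283.93 g/mol.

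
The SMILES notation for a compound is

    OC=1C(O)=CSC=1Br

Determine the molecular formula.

C4H3BrO2S

Walk through each heavy atom and fill implicit hydrogens from standard valence (C 4, N 3, O 2, S 2, halogen 1):
  atom 1: O, bond orders sum to 1 (valence 2) → 1 H
  atom 2: C, bond orders sum to 4 (valence 4) → 0 H
  atom 3: C, bond orders sum to 4 (valence 4) → 0 H
  atom 4: O, bond orders sum to 1 (valence 2) → 1 H
  atom 5: C, bond orders sum to 3 (valence 4) → 1 H
  atom 6: S, bond orders sum to 2 (valence 2) → 0 H
  atom 7: C, bond orders sum to 4 (valence 4) → 0 H
  atom 8: Br (halogen, monovalent) → 0 H
Totals → C:4, H:3, Br:1, O:2, S:1.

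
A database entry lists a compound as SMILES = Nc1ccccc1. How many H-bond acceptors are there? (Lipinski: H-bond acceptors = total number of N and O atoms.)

1

N atoms: 1; O atoms: 0.
Lipinski HBA = 1 + 0 = 1.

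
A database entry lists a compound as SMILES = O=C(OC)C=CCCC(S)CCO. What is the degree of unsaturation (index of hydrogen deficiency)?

Molecular formula: C9H16O3S.
DoU = (2C + 2 + N − H − X) / 2, where X is the halogen count and O/S are ignored.
    = (2·9 + 2 + 0 − 16 − 0) / 2 = 4 / 2 = 2.

2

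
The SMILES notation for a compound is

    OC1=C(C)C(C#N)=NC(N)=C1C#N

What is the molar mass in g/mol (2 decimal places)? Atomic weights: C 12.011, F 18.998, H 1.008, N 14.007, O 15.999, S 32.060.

First, the molecular formula is C8H6N4O (counting implicit H from valence).
  C: 8 × 12.011 = 96.088
  H: 6 × 1.008 = 6.048
  N: 4 × 14.007 = 56.028
  O: 1 × 15.999 = 15.999
Sum: 8×12.011 + 6×1.008 + 4×14.007 + 1×15.999 = 174.163 → 174.16 g/mol.

174.16 g/mol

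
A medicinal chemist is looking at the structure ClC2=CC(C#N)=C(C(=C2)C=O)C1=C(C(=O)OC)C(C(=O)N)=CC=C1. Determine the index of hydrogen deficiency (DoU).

Degree of unsaturation = (number of rings) + (number of π bonds).
Ring closures in the SMILES: 2.
π bonds: 9 double bonds (each 1 DoU), 1 triple bond (each 2 DoU) → 11 DoU from unsaturation.
Total DoU = 2 + 11 = 13.

13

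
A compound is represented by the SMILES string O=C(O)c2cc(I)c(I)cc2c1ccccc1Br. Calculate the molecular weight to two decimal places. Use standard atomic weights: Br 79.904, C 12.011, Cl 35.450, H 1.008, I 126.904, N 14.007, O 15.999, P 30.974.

First, the molecular formula is C13H7BrI2O2 (counting implicit H from valence).
  Br: 1 × 79.904 = 79.904
  C: 13 × 12.011 = 156.143
  H: 7 × 1.008 = 7.056
  I: 2 × 126.904 = 253.808
  O: 2 × 15.999 = 31.998
Sum: 1×79.904 + 13×12.011 + 7×1.008 + 2×126.904 + 2×15.999 = 528.909 → 528.91 g/mol.

528.91 g/mol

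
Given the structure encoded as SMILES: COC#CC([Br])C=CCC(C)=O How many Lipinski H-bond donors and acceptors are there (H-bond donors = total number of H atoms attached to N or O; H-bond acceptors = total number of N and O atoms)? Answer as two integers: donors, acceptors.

0, 2

Donors: find every N or O and count the H atoms it carries.
  atom 2 (O): bond orders sum to 2 → 0 H
  atom 12 (O): bond orders sum to 2 → 0 H
Lipinski HBD = 0.
Acceptors: N atoms = 0, O atoms = 2 → HBA = 2.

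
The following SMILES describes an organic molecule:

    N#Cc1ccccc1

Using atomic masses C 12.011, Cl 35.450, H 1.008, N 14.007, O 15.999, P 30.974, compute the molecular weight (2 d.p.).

First, the molecular formula is C7H5N (counting implicit H from valence).
  C: 7 × 12.011 = 84.077
  H: 5 × 1.008 = 5.040
  N: 1 × 14.007 = 14.007
Sum: 7×12.011 + 5×1.008 + 1×14.007 = 103.124 → 103.12 g/mol.

103.12 g/mol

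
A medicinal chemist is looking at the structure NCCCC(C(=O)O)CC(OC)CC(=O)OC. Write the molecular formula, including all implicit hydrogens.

C11H21NO5

Walk through each heavy atom and fill implicit hydrogens from standard valence (C 4, N 3, O 2, S 2, halogen 1):
  atom 1: N, bond orders sum to 1 (valence 3) → 2 H
  atom 2: C, bond orders sum to 2 (valence 4) → 2 H
  atom 3: C, bond orders sum to 2 (valence 4) → 2 H
  atom 4: C, bond orders sum to 2 (valence 4) → 2 H
  atom 5: C, bond orders sum to 3 (valence 4) → 1 H
  atom 6: C, bond orders sum to 4 (valence 4) → 0 H
  atom 7: O, bond orders sum to 2 (valence 2) → 0 H
  atom 8: O, bond orders sum to 1 (valence 2) → 1 H
  atom 9: C, bond orders sum to 2 (valence 4) → 2 H
  atom 10: C, bond orders sum to 3 (valence 4) → 1 H
  atom 11: O, bond orders sum to 2 (valence 2) → 0 H
  atom 12: C, bond orders sum to 1 (valence 4) → 3 H
  atom 13: C, bond orders sum to 2 (valence 4) → 2 H
  atom 14: C, bond orders sum to 4 (valence 4) → 0 H
  atom 15: O, bond orders sum to 2 (valence 2) → 0 H
  atom 16: O, bond orders sum to 2 (valence 2) → 0 H
  atom 17: C, bond orders sum to 1 (valence 4) → 3 H
Totals → C:11, H:21, N:1, O:5.
In Hill order: C11H21NO5.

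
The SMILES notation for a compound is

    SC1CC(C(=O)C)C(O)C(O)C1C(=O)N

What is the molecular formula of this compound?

Walk through each heavy atom and fill implicit hydrogens from standard valence (C 4, N 3, O 2, S 2, halogen 1):
  atom 1: S, bond orders sum to 1 (valence 2) → 1 H
  atom 2: C, bond orders sum to 3 (valence 4) → 1 H
  atom 3: C, bond orders sum to 2 (valence 4) → 2 H
  atom 4: C, bond orders sum to 3 (valence 4) → 1 H
  atom 5: C, bond orders sum to 4 (valence 4) → 0 H
  atom 6: O, bond orders sum to 2 (valence 2) → 0 H
  atom 7: C, bond orders sum to 1 (valence 4) → 3 H
  atom 8: C, bond orders sum to 3 (valence 4) → 1 H
  atom 9: O, bond orders sum to 1 (valence 2) → 1 H
  atom 10: C, bond orders sum to 3 (valence 4) → 1 H
  atom 11: O, bond orders sum to 1 (valence 2) → 1 H
  atom 12: C, bond orders sum to 3 (valence 4) → 1 H
  atom 13: C, bond orders sum to 4 (valence 4) → 0 H
  atom 14: O, bond orders sum to 2 (valence 2) → 0 H
  atom 15: N, bond orders sum to 1 (valence 3) → 2 H
Totals → C:9, H:15, N:1, O:4, S:1.

C9H15NO4S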